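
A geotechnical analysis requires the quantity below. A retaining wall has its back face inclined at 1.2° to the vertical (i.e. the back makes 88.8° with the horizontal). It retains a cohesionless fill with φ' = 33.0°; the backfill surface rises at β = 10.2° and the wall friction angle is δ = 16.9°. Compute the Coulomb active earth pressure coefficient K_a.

K_a = sin²(α+φ) / [sin²α · sin(α−δ) · (1 + √{sin(φ+δ)sin(φ−β) / (sin(α−δ)sin(α+β))})²].
With α = 88.8°, φ = 33.0°, δ = 16.9°, β = 10.2°: K_a = 0.3116.

0.312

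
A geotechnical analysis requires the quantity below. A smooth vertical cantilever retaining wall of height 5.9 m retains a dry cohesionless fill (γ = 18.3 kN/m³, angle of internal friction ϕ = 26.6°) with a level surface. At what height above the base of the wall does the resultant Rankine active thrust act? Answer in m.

1.97 m

K_a = 0.3814.
The pressure distribution is triangular, so the resultant acts at H/3 above the base = 5.9/3 = 1.967 m.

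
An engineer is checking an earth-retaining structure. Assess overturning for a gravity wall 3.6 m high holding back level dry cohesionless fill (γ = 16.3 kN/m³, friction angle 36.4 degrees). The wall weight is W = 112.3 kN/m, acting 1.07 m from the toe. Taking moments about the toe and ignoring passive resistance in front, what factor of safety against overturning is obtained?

3.72

K_a = tan²(45° − 36.4°/2) = 0.2552.
P_a = ½K_aγH² = 0.5×0.2552×16.3×3.6² = 26.95 kN/m, acting at H/3 = 1.200 m above the base.
Overturning moment M_o = P_a × H/3 = 26.95 × 1.200 = 32.34.
Resisting moment M_r = W × 1.07 = 112.3 × 1.07 = 120.2.
FS_overturning = M_r/M_o = 120.2/32.34 = 3.715.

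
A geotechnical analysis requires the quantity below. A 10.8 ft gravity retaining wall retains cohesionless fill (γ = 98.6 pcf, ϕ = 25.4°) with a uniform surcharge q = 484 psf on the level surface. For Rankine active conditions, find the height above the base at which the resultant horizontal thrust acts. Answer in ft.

4.46 ft

K_a = 0.3996.
Triangular part P₁ = ½K_aγH² = 2298 at H/3 = 3.600 ft; rectangular part P₂ = K_a q H = 2089 at H/2 = 5.400 ft.
ȳ = (P₁·3.600 + P₂·5.400)/(P₁+P₂) = 4.457 ft.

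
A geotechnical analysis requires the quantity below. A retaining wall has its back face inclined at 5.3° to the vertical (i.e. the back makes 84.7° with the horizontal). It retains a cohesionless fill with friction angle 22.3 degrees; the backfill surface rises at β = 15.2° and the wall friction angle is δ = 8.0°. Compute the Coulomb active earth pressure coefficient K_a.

K_a = sin²(α+φ) / [sin²α · sin(α−δ) · (1 + √{sin(φ+δ)sin(φ−β) / (sin(α−δ)sin(α+β))})²].
With α = 84.7°, φ = 22.3°, δ = 8.0°, β = 15.2°: K_a = 0.6017.

0.602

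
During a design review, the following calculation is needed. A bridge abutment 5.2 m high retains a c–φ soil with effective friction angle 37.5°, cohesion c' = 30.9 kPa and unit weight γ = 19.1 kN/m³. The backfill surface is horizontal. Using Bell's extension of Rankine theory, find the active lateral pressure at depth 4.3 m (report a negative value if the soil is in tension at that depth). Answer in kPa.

-10.5 kPa

K_a = (1 − sin φ)/(1 + sin φ) = 0.2432.
σ_a = K_a γ z − 2c√K_a = 0.2432×19.1×4.3 − 2×30.9×0.4931 = -10.50 kPa.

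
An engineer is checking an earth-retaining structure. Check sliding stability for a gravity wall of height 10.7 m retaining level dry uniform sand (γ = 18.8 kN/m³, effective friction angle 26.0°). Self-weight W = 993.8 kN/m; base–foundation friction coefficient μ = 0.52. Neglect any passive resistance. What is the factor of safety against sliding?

K_a = tan²(45° − 26.0°/2) = 0.3905.
P_a = ½K_aγH² = 0.5×0.3905×18.8×10.7² = 420.2 kN/m, acting at H/3 = 3.567 m above the base.
FS_sliding = μW / P_a = 0.52×993.8 / 420.2 = 1.230.

1.23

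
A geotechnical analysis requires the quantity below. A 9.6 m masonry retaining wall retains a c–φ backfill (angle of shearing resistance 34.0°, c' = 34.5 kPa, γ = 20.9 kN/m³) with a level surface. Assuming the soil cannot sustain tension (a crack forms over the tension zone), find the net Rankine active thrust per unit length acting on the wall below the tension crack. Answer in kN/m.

K_a = 0.2827; √K_a = 0.5317.
Tension-crack depth z_c = 2c/(γ√K_a) = 2×34.5/(20.9×0.5317) = 6.209 m.
σ_a at base = K_a γ H − 2c√K_a = 0.2827×20.9×9.6 − 2×34.5×0.5317 = 20.04 kPa.
P_a = ½ × 20.04 × (H − z_c) = 0.5×20.04×3.391 = 33.97 kN/m.

34.0 kN/m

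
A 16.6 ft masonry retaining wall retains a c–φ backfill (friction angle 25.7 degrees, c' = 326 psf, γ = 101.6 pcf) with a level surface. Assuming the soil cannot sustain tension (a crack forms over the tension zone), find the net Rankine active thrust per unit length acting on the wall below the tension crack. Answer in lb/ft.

819 lb/ft

K_a = 0.3950; √K_a = 0.6285.
Tension-crack depth z_c = 2c/(γ√K_a) = 2×326/(101.6×0.6285) = 10.21 ft.
σ_a at base = K_a γ H − 2c√K_a = 0.3950×101.6×16.6 − 2×326×0.6285 = 256.5 psf.
P_a = ½ × 256.5 × (H − z_c) = 0.5×256.5×6.390 = 819.3 lb/ft.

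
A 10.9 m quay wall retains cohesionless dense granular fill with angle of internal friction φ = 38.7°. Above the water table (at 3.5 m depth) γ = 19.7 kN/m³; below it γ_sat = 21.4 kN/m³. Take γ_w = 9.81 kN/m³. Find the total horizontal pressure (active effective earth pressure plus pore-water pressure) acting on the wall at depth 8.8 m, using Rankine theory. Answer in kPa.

K_a = (1 − sin φ)/(1 + sin φ) = 0.2306.
γ' = 21.4 − 9.81 = 11.59 kN/m³.
Effective vertical stress at 8.8 m: σ'_v = 19.7×3.5 + 11.59×5.30 = 130.4 kPa.
σ'_h = K_a σ'_v = 0.2306 × 130.4 = 30.06 kPa; u = γ_w × 5.30 = 51.99 kPa.
Total σ_h = 30.06 + 51.99 = 82.06 kPa.

82.1 kPa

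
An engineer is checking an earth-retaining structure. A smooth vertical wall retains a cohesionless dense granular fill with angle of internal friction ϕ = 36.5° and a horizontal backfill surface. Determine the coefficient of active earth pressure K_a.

0.254

K_a = (1 − sin φ)/(1 + sin φ) = (1 − sin 36.5°)/(1 + sin 36.5°) = 0.2541.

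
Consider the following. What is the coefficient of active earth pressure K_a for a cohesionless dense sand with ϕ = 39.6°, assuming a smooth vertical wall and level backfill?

K_a = (1 − sin φ)/(1 + sin φ) = (1 − sin 39.6°)/(1 + sin 39.6°) = 0.2214.

0.221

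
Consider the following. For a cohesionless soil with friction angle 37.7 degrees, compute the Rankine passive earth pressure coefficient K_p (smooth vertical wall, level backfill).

K_p = (1 + sin φ)/(1 − sin φ) = tan²(45° + 37.7°/2) = 4.148.

4.15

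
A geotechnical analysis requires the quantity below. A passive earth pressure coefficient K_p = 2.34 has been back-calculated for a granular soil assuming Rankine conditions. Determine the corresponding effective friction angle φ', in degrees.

K_p = (1+sin φ)/(1−sin φ) ⇒ sin φ = (K_p − 1)/(K_p + 1) = 0.4012.
φ = arcsin(0.4012) = 23.65°.

23.7°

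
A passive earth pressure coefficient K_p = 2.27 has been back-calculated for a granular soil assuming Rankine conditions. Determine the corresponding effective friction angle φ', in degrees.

22.9°

K_p = (1+sin φ)/(1−sin φ) ⇒ sin φ = (K_p − 1)/(K_p + 1) = 0.3884.
φ = arcsin(0.3884) = 22.85°.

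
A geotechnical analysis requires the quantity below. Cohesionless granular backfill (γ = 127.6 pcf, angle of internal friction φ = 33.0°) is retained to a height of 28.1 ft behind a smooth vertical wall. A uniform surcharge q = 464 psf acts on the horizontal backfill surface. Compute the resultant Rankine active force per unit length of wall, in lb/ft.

18700 lb/ft

K_a = tan²(45° − φ/2) = 0.2948.
Soil triangle: ½ K_a γ H² = 0.5×0.2948×127.6×28.1² = 14850 lb/ft.
Surcharge rectangle: K_a q H = 0.2948×464×28.1 = 3844 lb/ft.
Total = 14850 + 3844 = 18690 lb/ft.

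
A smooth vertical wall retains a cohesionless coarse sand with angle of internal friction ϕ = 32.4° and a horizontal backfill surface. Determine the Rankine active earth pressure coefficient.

0.302

K_a = tan²(45° − φ/2) = tan²(28.80°) = 0.3022.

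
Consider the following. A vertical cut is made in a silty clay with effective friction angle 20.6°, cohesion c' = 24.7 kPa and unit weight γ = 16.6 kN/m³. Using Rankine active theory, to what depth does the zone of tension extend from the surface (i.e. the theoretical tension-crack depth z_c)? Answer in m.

K_a = tan²(45° − 20.6°/2) = 0.4795; √K_a = 0.6924.
The active pressure is zero where K_a γ z = 2c√K_a, so z_c = 2c/(γ√K_a) = 2×24.7/(16.6×0.6924) = 4.298 m.

4.30 m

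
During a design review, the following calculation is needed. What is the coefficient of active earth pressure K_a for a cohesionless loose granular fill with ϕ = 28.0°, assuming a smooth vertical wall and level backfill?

K_a = tan²(45° − φ/2) = tan²(31.00°) = 0.3610.

0.361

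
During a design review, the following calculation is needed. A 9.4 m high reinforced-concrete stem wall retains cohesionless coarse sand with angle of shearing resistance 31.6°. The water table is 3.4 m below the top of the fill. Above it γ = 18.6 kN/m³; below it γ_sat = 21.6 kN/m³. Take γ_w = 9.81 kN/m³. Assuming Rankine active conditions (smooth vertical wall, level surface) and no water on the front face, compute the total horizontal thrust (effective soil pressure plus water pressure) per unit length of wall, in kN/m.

395 kN/m

K_a = tan²(45° − φ/2) = 0.3123.
γ' = 21.6 − 9.81 = 11.79 kN/m³. Depth below WT = 6.0 m.
σ'_h at WT = K_a γ d_w = 19.75 kPa; at base = 19.75 + K_a γ' × 6.0 = 41.85 kPa.
P₁ (0–3.4 m) = ½×19.75×3.4 = 33.58. P₂ (3.4–9.4 m) = ½(19.75+41.85)×6.0 = 184.8.
P_w = ½ γ_w h₂² = 0.5×9.81×6.0² = 176.6. Total = 33.58+184.8+176.6 = 395.0 kN/m.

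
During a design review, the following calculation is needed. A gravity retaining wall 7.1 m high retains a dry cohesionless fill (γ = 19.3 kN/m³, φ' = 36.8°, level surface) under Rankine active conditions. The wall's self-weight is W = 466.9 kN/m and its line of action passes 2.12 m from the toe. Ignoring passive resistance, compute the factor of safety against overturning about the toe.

K_a = tan²(45° − 36.8°/2) = 0.2508.
P_a = ½K_aγH² = 0.5×0.2508×19.3×7.1² = 122.0 kN/m, acting at H/3 = 2.367 m above the base.
Overturning moment M_o = P_a × H/3 = 122.0 × 2.367 = 288.7.
Resisting moment M_r = W × 2.12 = 466.9 × 2.12 = 989.8.
FS_overturning = M_r/M_o = 989.8/288.7 = 3.429.

3.43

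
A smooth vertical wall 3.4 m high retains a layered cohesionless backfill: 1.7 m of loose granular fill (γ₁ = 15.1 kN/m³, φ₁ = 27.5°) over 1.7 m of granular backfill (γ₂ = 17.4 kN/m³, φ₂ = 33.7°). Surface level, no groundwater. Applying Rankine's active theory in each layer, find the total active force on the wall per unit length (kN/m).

27.7 kN/m

K_a1 = tan²(45°−27.5°/2) = 0.3682; K_a2 = tan²(45°−33.7°/2) = 0.2863.
Layer 1: σ at base = K_a1 γ₁ h₁ = 9.452 kPa; P₁ = ½×9.452×1.7 = 8.034.
Layer 2: σ_v at top = γ₁h₁ = 25.67; σ_h top = K_a2×25.67 = 7.349; σ_h base = K_a2×(25.67+17.4×1.7) = 15.82.
P₂ = ½(7.349+15.82)×1.7 = 19.69. Total P_a = 8.034+19.69 = 27.73 kN/m.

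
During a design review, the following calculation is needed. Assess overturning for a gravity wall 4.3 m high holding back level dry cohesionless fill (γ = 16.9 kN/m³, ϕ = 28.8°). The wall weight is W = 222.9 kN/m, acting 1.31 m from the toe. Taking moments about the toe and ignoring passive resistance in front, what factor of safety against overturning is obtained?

3.73

K_a = tan²(45° − 28.8°/2) = 0.3498.
P_a = ½K_aγH² = 0.5×0.3498×16.9×4.3² = 54.65 kN/m, acting at H/3 = 1.433 m above the base.
Overturning moment M_o = P_a × H/3 = 54.65 × 1.433 = 78.33.
Resisting moment M_r = W × 1.31 = 222.9 × 1.31 = 292.0.
FS_overturning = M_r/M_o = 292.0/78.33 = 3.728.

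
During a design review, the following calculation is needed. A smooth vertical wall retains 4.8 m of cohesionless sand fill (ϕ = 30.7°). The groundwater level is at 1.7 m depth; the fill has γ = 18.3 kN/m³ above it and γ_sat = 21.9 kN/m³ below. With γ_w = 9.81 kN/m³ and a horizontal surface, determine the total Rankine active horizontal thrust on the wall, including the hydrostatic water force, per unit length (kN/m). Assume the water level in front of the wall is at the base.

106 kN/m

K_a = tan²(45° − φ/2) = 0.3240.
γ' = 21.9 − 9.81 = 12.09 kN/m³. Depth below WT = 3.1 m.
σ'_h at WT = K_a γ d_w = 10.08 kPa; at base = 10.08 + K_a γ' × 3.1 = 22.22 kPa.
P₁ (0–1.7 m) = ½×10.08×1.7 = 8.568. P₂ (1.7–4.8 m) = ½(10.08+22.22)×3.1 = 50.07.
P_w = ½ γ_w h₂² = 0.5×9.81×3.1² = 47.14. Total = 8.568+50.07+47.14 = 105.8 kN/m.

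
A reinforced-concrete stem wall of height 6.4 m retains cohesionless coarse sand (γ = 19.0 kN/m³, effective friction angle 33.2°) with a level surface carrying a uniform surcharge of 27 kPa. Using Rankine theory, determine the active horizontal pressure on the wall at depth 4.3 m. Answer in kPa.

31.8 kPa

K_a = (1 − sin φ)/(1 + sin φ) = 0.2924.
σ_v = γz + q = 19.0 × 4.3 + 27 = 108.7 kPa.
σ_h = K_a σ_v = 0.2924 × 108.7 = 31.78 kPa.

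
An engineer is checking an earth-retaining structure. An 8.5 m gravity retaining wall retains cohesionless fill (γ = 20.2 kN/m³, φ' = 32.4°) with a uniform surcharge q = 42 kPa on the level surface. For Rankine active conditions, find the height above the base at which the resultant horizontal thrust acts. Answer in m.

K_a = 0.3022.
Triangular part P₁ = ½K_aγH² = 220.5 at H/3 = 2.833 m; rectangular part P₂ = K_a q H = 107.9 at H/2 = 4.250 m.
ȳ = (P₁·2.833 + P₂·4.250)/(P₁+P₂) = 3.299 m.

3.30 m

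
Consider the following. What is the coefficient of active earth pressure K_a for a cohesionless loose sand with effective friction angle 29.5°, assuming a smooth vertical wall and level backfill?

0.340

K_a = tan²(45° − φ/2) = tan²(30.25°) = 0.3401.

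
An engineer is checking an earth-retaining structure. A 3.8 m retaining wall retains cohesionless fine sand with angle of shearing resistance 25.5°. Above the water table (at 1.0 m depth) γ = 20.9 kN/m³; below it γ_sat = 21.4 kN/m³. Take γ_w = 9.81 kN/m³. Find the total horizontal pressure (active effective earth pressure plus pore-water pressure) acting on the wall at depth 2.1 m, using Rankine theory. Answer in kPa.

24.2 kPa

K_a = (1 − sin φ)/(1 + sin φ) = 0.3981.
γ' = 21.4 − 9.81 = 11.59 kN/m³.
Effective vertical stress at 2.1 m: σ'_v = 20.9×1.0 + 11.59×1.10 = 33.65 kPa.
σ'_h = K_a σ'_v = 0.3981 × 33.65 = 13.40 kPa; u = γ_w × 1.10 = 10.79 kPa.
Total σ_h = 13.40 + 10.79 = 24.19 kPa.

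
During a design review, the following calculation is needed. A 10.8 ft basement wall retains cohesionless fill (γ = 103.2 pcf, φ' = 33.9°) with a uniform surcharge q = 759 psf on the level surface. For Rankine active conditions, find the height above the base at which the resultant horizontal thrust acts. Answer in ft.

K_a = 0.2839.
Triangular part P₁ = ½K_aγH² = 1709 at H/3 = 3.600 ft; rectangular part P₂ = K_a q H = 2327 at H/2 = 5.400 ft.
ȳ = (P₁·3.600 + P₂·5.400)/(P₁+P₂) = 4.638 ft.

4.64 ft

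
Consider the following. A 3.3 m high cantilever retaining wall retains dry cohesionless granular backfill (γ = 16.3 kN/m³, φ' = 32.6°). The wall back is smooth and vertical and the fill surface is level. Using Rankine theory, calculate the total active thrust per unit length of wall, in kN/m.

26.6 kN/m

K_a = tan²(45° − φ/2) = 0.2997.
P_a = ½ K_a γ H² = 0.5 × 0.2997 × 16.3 × 3.3² = 26.60 kN/m.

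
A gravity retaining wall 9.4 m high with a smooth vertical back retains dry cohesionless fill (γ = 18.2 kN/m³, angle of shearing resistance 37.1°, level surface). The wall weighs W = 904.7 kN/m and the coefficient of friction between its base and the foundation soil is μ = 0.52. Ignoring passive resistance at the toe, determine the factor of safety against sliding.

2.36

K_a = tan²(45° − 37.1°/2) = 0.2475.
P_a = ½K_aγH² = 0.5×0.2475×18.2×9.4² = 199.0 kN/m, acting at H/3 = 3.133 m above the base.
FS_sliding = μW / P_a = 0.52×904.7 / 199.0 = 2.364.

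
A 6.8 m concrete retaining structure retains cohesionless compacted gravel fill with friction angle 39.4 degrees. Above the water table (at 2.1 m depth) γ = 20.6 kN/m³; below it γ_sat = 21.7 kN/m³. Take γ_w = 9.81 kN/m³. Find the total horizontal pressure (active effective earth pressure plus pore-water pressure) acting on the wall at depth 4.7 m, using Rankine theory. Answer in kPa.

42.1 kPa

K_a = (1 − sin φ)/(1 + sin φ) = 0.2234.
γ' = 21.7 − 9.81 = 11.89 kN/m³.
Effective vertical stress at 4.7 m: σ'_v = 20.6×2.1 + 11.89×2.60 = 74.17 kPa.
σ'_h = K_a σ'_v = 0.2234 × 74.17 = 16.57 kPa; u = γ_w × 2.60 = 25.51 kPa.
Total σ_h = 16.57 + 25.51 = 42.08 kPa.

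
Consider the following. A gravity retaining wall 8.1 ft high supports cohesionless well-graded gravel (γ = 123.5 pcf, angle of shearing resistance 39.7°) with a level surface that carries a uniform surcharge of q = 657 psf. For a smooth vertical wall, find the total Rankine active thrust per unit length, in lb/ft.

2070 lb/ft

K_a = tan²(45° − φ/2) = 0.2204.
Soil triangle: ½ K_a γ H² = 0.5×0.2204×123.5×8.1² = 893.1 lb/ft.
Surcharge rectangle: K_a q H = 0.2204×657×8.1 = 1173 lb/ft.
Total = 893.1 + 1173 = 2066 lb/ft.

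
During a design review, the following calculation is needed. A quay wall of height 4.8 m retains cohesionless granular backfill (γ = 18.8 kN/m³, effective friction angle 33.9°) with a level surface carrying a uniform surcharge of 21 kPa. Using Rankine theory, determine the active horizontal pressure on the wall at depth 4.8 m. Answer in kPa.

K_a = (1 − sin φ)/(1 + sin φ) = 0.2839.
σ_v = γz + q = 18.8 × 4.8 + 21 = 111.2 kPa.
σ_h = K_a σ_v = 0.2839 × 111.2 = 31.58 kPa.

31.6 kPa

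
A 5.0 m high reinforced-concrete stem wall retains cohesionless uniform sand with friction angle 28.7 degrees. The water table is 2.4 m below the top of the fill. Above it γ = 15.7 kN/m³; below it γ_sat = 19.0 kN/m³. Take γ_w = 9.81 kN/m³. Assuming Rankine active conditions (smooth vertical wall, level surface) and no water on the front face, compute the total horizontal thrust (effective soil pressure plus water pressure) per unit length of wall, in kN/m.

94.3 kN/m

K_a = tan²(45° − φ/2) = 0.3511.
γ' = 19.0 − 9.81 = 9.190 kN/m³. Depth below WT = 2.6 m.
σ'_h at WT = K_a γ d_w = 13.23 kPa; at base = 13.23 + K_a γ' × 2.6 = 21.62 kPa.
P₁ (0–2.4 m) = ½×13.23×2.4 = 15.88. P₂ (2.4–5.0 m) = ½(13.23+21.62)×2.6 = 45.31.
P_w = ½ γ_w h₂² = 0.5×9.81×2.6² = 33.16. Total = 15.88+45.31+33.16 = 94.34 kN/m.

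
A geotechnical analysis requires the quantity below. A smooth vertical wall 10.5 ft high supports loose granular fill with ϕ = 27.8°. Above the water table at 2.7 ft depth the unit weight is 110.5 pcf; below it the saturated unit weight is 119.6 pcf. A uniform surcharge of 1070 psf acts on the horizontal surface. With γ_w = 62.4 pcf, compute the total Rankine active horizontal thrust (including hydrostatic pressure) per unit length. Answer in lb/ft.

7610 lb/ft

K_a = tan²(45° − φ/2) = 0.3639.
γ' = 119.6 − 62.4 = 57.20 pcf. h₂ = H − d_w = 7.8 ft.
σ'_h: at surface K_a·q = 389.4; at WT K_a(q+γd_w) = 497.9; at base K_a(q+γd_w+γ'h₂) = 660.3 psf.
P₁ = ½(389.4+497.9)×2.7 = 1198; P₂ = ½(497.9+660.3)×7.8 = 4517; P_w = ½γ_w h₂² = 1898.
Total = 1198+4517+1898 = 7613 lb/ft.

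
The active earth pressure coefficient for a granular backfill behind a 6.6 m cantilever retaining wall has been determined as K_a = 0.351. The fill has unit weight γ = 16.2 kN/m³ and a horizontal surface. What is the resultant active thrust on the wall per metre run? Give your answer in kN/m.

P = ½ K_a γ H² = 0.5 × 0.351 × 16.2 × 6.6² = 123.8 kN/m.

124 kN/m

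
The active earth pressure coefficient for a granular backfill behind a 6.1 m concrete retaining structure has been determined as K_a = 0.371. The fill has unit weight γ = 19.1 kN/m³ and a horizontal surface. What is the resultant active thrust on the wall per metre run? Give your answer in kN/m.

P = ½ K_a γ H² = 0.5 × 0.371 × 19.1 × 6.1² = 131.8 kN/m.

132 kN/m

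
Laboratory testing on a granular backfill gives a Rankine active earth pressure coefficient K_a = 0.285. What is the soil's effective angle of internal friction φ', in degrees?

K_a = tan²(45° − φ/2) ⇒ 45° − φ/2 = arctan(√0.285) = 28.10°.
φ = 2(45° − 28.10°) = 33.81°.

33.8°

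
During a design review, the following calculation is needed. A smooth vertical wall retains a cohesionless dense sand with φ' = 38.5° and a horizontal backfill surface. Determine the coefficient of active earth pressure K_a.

0.233

K_a = tan²(45° − φ/2) = tan²(25.75°) = 0.2327.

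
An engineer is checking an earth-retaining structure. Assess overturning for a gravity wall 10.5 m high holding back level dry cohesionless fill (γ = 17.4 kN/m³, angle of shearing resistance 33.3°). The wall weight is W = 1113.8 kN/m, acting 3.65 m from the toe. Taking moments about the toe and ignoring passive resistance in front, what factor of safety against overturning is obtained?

4.16

K_a = tan²(45° − 33.3°/2) = 0.2911.
P_a = ½K_aγH² = 0.5×0.2911×17.4×10.5² = 279.3 kN/m, acting at H/3 = 3.500 m above the base.
Overturning moment M_o = P_a × H/3 = 279.3 × 3.500 = 977.4.
Resisting moment M_r = W × 3.65 = 1113.8 × 3.65 = 4065.
FS_overturning = M_r/M_o = 4065/977.4 = 4.159.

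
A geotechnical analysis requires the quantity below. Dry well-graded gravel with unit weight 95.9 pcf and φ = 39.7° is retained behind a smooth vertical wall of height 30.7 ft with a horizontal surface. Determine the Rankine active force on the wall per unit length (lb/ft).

9960 lb/ft

K_a = tan²(45° − φ/2) = 0.2204.
P_a = ½ K_a γ H² = 0.5 × 0.2204 × 95.9 × 30.7² = 9962 lb/ft.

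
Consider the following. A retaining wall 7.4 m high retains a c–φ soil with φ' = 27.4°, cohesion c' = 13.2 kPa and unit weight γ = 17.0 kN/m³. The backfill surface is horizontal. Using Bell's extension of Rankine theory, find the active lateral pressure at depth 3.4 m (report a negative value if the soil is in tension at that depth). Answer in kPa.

K_a = (1 − sin φ)/(1 + sin φ) = 0.3697.
σ_a = K_a γ z − 2c√K_a = 0.3697×17.0×3.4 − 2×13.2×0.6080 = 5.316 kPa.

5.32 kPa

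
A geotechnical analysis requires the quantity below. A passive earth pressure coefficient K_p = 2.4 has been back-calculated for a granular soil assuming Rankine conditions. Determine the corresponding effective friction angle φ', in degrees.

24.3°

K_p = (1+sin φ)/(1−sin φ) ⇒ sin φ = (K_p − 1)/(K_p + 1) = 0.4118.
φ = arcsin(0.4118) = 24.32°.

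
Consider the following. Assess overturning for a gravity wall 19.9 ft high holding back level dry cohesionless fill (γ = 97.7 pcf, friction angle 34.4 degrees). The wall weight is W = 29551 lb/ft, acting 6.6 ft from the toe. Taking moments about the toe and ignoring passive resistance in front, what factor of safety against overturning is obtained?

5.47

K_a = tan²(45° − 34.4°/2) = 0.2780.
P_a = ½K_aγH² = 0.5×0.2780×97.7×19.9² = 5378 lb/ft, acting at H/3 = 6.633 ft above the base.
Overturning moment M_o = P_a × H/3 = 5378 × 6.633 = 35670.
Resisting moment M_r = W × 6.6 = 29551 × 6.6 = 195000.
FS_overturning = M_r/M_o = 195000/35670 = 5.468.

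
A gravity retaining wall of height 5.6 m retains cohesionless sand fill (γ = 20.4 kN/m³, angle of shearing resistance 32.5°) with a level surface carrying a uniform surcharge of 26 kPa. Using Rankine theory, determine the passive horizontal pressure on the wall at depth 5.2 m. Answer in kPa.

K_p = (1 + sin φ)/(1 − sin φ) = 3.322.
σ_v = γz + q = 20.4 × 5.2 + 26 = 132.1 kPa.
σ_h = K_p σ_v = 3.322 × 132.1 = 438.8 kPa.

439 kPa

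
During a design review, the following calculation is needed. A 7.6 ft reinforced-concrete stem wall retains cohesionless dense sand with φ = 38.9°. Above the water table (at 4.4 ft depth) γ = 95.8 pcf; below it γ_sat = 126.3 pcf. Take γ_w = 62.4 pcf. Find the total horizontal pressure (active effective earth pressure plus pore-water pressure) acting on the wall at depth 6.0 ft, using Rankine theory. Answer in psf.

220 psf

K_a = (1 − sin φ)/(1 + sin φ) = 0.2285.
γ' = 126.3 − 62.4 = 63.90 pcf.
Effective vertical stress at 6.0 ft: σ'_v = 95.8×4.4 + 63.90×1.60 = 523.8 psf.
σ'_h = K_a σ'_v = 0.2285 × 523.8 = 119.7 psf; u = γ_w × 1.60 = 99.84 psf.
Total σ_h = 119.7 + 99.84 = 219.5 psf.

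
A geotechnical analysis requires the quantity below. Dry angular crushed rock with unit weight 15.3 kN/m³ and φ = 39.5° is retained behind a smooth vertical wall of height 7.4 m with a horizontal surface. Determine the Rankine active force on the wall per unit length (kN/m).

K_a = tan²(45° − φ/2) = 0.2224.
P_a = ½ K_a γ H² = 0.5 × 0.2224 × 15.3 × 7.4² = 93.18 kN/m.

93.2 kN/m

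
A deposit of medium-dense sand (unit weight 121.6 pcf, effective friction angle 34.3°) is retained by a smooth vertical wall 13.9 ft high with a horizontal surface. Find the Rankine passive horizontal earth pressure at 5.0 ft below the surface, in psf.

K_p = (1 + sin φ)/(1 − sin φ) = 3.582.
σ_h = K_p γ z = 3.582 × 121.6 × 5.0 = 2178 psf.

2180 psf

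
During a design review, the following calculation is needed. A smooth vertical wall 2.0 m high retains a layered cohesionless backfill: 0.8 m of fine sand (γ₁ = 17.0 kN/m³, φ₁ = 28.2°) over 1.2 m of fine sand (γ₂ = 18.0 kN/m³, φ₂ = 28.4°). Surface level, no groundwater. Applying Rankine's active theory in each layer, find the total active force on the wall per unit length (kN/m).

K_a1 = tan²(45°−28.2°/2) = 0.3582; K_a2 = tan²(45°−28.4°/2) = 0.3554.
Layer 1: σ at base = K_a1 γ₁ h₁ = 4.871 kPa; P₁ = ½×4.871×0.8 = 1.949.
Layer 2: σ_v at top = γ₁h₁ = 13.60; σ_h top = K_a2×13.60 = 4.833; σ_h base = K_a2×(13.60+18.0×1.2) = 12.51.
P₂ = ½(4.833+12.51)×1.2 = 10.40. Total P_a = 1.949+10.40 = 12.35 kN/m.

12.4 kN/m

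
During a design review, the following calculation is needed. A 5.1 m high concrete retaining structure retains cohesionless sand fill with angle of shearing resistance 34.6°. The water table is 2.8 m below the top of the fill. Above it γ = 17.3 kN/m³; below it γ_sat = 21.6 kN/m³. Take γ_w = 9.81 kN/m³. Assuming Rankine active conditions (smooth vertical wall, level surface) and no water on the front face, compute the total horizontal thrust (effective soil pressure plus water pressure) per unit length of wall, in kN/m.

83.9 kN/m

K_a = tan²(45° − φ/2) = 0.2756.
γ' = 21.6 − 9.81 = 11.79 kN/m³. Depth below WT = 2.3 m.
σ'_h at WT = K_a γ d_w = 13.35 kPa; at base = 13.35 + K_a γ' × 2.3 = 20.83 kPa.
P₁ (0–2.8 m) = ½×13.35×2.8 = 18.69. P₂ (2.8–5.1 m) = ½(13.35+20.83)×2.3 = 39.30.
P_w = ½ γ_w h₂² = 0.5×9.81×2.3² = 25.95. Total = 18.69+39.30+25.95 = 83.95 kN/m.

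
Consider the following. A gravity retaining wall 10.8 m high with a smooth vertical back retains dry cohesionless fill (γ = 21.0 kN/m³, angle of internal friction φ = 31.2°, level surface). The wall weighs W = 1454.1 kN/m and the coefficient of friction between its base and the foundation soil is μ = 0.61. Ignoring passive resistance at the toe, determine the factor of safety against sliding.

2.28

K_a = tan²(45° − 31.2°/2) = 0.3175.
P_a = ½K_aγH² = 0.5×0.3175×21.0×10.8² = 388.8 kN/m, acting at H/3 = 3.600 m above the base.
FS_sliding = μW / P_a = 0.61×1454.1 / 388.8 = 2.281.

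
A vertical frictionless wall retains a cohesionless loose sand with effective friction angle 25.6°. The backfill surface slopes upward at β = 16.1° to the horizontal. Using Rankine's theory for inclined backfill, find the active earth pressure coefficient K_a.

K_a = cos β · (cos β − √(cos²β − cos²φ)) / (cos β + √(cos²β − cos²φ)).
cos β = 0.9608, cos φ = 0.9018, √(cos²β − cos²φ) = 0.3314.
K_a = 0.9608 × (0.9608 − 0.3314)/(0.9608 + 0.3314) = 0.4680.

0.468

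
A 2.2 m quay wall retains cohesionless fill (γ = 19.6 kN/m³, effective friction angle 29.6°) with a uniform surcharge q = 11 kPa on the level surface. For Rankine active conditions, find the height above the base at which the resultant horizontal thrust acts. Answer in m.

0.857 m

K_a = 0.3387.
Triangular part P₁ = ½K_aγH² = 16.07 at H/3 = 0.7333 m; rectangular part P₂ = K_a q H = 8.198 at H/2 = 1.100 m.
ȳ = (P₁·0.7333 + P₂·1.100)/(P₁+P₂) = 0.8572 m.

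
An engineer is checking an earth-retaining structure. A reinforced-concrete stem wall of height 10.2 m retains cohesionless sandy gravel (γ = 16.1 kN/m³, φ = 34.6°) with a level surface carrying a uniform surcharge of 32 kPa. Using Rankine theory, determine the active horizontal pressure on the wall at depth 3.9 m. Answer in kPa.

26.1 kPa

K_a = (1 − sin φ)/(1 + sin φ) = 0.2756.
σ_v = γz + q = 16.1 × 3.9 + 32 = 94.79 kPa.
σ_h = K_a σ_v = 0.2756 × 94.79 = 26.13 kPa.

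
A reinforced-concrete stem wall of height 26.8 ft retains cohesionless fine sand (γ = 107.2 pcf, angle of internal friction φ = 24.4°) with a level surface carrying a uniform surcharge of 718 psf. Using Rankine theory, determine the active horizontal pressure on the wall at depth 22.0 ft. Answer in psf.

1280 psf

K_a = (1 − sin φ)/(1 + sin φ) = 0.4153.
σ_v = γz + q = 107.2 × 22.0 + 718 = 3076 psf.
σ_h = K_a σ_v = 0.4153 × 3076 = 1278 psf.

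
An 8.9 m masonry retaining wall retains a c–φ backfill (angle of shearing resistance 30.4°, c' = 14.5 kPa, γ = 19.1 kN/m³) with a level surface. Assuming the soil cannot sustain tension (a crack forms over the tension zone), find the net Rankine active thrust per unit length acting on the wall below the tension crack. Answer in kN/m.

K_a = 0.3280; √K_a = 0.5727.
Tension-crack depth z_c = 2c/(γ√K_a) = 2×14.5/(19.1×0.5727) = 2.651 m.
σ_a at base = K_a γ H − 2c√K_a = 0.3280×19.1×8.9 − 2×14.5×0.5727 = 39.15 kPa.
P_a = ½ × 39.15 × (H − z_c) = 0.5×39.15×6.249 = 122.3 kN/m.

122 kN/m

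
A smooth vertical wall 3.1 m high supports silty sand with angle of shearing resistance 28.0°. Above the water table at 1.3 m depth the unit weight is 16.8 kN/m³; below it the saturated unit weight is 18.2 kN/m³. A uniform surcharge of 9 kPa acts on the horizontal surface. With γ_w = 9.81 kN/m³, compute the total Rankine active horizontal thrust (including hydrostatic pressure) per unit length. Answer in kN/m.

50.2 kN/m

K_a = tan²(45° − φ/2) = 0.3610.
γ' = 18.2 − 9.81 = 8.390 kN/m³. h₂ = H − d_w = 1.8 m.
σ'_h: at surface K_a·q = 3.249; at WT K_a(q+γd_w) = 11.13; at base K_a(q+γd_w+γ'h₂) = 16.59 kPa.
P₁ = ½(3.249+11.13)×1.3 = 9.349; P₂ = ½(11.13+16.59)×1.8 = 24.95; P_w = ½γ_w h₂² = 15.89.
Total = 9.349+24.95+15.89 = 50.19 kN/m.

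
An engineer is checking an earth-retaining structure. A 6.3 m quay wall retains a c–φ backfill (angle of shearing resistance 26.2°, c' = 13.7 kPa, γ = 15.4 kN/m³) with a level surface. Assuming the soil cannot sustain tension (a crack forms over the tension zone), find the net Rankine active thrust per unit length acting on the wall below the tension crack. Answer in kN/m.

K_a = 0.3874; √K_a = 0.6224.
Tension-crack depth z_c = 2c/(γ√K_a) = 2×13.7/(15.4×0.6224) = 2.858 m.
σ_a at base = K_a γ H − 2c√K_a = 0.3874×15.4×6.3 − 2×13.7×0.6224 = 20.53 kPa.
P_a = ½ × 20.53 × (H − z_c) = 0.5×20.53×3.442 = 35.33 kN/m.

35.3 kN/m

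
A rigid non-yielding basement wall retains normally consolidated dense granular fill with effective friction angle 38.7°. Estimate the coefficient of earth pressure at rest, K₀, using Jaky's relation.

K₀ = 1 − sin φ' = 1 − sin 38.7° = 0.3748.

0.375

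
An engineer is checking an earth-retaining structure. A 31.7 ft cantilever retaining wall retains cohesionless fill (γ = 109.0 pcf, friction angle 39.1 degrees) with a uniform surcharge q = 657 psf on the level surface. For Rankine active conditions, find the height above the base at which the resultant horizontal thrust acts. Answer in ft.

K_a = 0.2265.
Triangular part P₁ = ½K_aγH² = 12400 at H/3 = 10.57 ft; rectangular part P₂ = K_a q H = 4717 at H/2 = 15.85 ft.
ȳ = (P₁·10.57 + P₂·15.85)/(P₁+P₂) = 12.02 ft.

12.0 ft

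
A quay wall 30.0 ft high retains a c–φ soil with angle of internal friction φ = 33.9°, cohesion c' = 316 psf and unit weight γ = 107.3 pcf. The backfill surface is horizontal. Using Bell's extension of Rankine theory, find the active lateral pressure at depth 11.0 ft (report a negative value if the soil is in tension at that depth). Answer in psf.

K_a = (1 − sin φ)/(1 + sin φ) = 0.2839.
σ_a = K_a γ z − 2c√K_a = 0.2839×107.3×11.0 − 2×316×0.5328 = -1.653 psf.

-1.65 psf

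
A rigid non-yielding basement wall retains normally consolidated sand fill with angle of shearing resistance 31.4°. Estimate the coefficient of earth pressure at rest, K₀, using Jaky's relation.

0.479

K₀ = 1 − sin φ' = 1 − sin 31.4° = 0.4790.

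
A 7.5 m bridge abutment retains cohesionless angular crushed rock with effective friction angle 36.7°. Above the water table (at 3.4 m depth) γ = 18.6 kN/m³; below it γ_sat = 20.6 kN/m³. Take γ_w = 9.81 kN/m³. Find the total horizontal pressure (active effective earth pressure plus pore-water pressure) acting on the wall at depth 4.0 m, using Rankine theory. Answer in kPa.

23.4 kPa

K_a = (1 − sin φ)/(1 + sin φ) = 0.2519.
γ' = 20.6 − 9.81 = 10.79 kN/m³.
Effective vertical stress at 4.0 m: σ'_v = 18.6×3.4 + 10.79×0.600 = 69.71 kPa.
σ'_h = K_a σ'_v = 0.2519 × 69.71 = 17.56 kPa; u = γ_w × 0.600 = 5.886 kPa.
Total σ_h = 17.56 + 5.886 = 23.44 kPa.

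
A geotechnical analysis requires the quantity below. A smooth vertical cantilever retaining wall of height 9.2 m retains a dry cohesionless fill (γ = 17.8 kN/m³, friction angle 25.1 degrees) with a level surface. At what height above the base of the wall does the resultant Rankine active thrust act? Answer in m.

K_a = 0.4043.
The pressure distribution is triangular, so the resultant acts at H/3 above the base = 9.2/3 = 3.067 m.

3.07 m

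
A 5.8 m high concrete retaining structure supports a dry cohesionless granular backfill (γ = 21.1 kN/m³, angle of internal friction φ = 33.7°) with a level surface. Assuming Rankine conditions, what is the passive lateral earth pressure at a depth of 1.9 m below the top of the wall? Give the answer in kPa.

140 kPa

K_p = (1 + sin φ)/(1 − sin φ) = 3.493.
σ_h = K_p γ z = 3.493 × 21.1 × 1.9 = 140.0 kPa.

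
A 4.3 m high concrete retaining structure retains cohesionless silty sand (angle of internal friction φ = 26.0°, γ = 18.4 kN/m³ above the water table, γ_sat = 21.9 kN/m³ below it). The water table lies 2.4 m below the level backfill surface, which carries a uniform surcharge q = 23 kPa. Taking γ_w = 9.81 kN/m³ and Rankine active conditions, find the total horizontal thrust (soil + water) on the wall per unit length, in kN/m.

K_a = tan²(45° − φ/2) = 0.3905.
γ' = 21.9 − 9.81 = 12.09 kN/m³. h₂ = H − d_w = 1.9 m.
σ'_h: at surface K_a·q = 8.981; at WT K_a(q+γd_w) = 26.22; at base K_a(q+γd_w+γ'h₂) = 35.19 kPa.
P₁ = ½(8.981+26.22)×2.4 = 42.24; P₂ = ½(26.22+35.19)×1.9 = 58.35; P_w = ½γ_w h₂² = 17.71.
Total = 42.24+58.35+17.71 = 118.3 kN/m.

118 kN/m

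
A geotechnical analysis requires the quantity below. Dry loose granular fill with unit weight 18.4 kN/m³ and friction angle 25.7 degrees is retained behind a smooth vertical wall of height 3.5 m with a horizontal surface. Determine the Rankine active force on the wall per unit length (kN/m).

K_a = tan²(45° − φ/2) = 0.3950.
P_a = ½ K_a γ H² = 0.5 × 0.3950 × 18.4 × 3.5² = 44.52 kN/m.

44.5 kN/m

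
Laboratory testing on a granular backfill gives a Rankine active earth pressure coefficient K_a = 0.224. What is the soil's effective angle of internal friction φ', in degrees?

K_a = tan²(45° − φ/2) ⇒ 45° − φ/2 = arctan(√0.224) = 25.33°.
φ = 2(45° − 25.33°) = 39.34°.

39.3°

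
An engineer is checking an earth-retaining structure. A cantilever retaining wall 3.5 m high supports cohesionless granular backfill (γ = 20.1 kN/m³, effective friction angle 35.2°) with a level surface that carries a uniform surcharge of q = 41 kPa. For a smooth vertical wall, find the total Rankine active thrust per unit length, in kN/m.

71.6 kN/m

K_a = tan²(45° − φ/2) = 0.2687.
Soil triangle: ½ K_a γ H² = 0.5×0.2687×20.1×3.5² = 33.08 kN/m.
Surcharge rectangle: K_a q H = 0.2687×41×3.5 = 38.56 kN/m.
Total = 33.08 + 38.56 = 71.64 kN/m.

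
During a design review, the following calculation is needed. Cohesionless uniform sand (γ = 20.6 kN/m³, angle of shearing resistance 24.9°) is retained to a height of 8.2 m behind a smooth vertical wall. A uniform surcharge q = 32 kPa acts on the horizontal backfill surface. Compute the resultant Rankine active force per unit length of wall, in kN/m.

389 kN/m

K_a = tan²(45° − φ/2) = 0.4074.
Soil triangle: ½ K_a γ H² = 0.5×0.4074×20.6×8.2² = 282.2 kN/m.
Surcharge rectangle: K_a q H = 0.4074×32×8.2 = 106.9 kN/m.
Total = 282.2 + 106.9 = 389.1 kN/m.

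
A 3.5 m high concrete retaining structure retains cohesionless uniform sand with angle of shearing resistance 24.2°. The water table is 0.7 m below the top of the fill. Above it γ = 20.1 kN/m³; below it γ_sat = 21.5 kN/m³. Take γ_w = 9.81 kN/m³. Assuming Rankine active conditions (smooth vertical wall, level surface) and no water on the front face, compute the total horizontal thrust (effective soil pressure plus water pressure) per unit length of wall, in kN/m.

76.2 kN/m

K_a = tan²(45° − φ/2) = 0.4185.
γ' = 21.5 − 9.81 = 11.69 kN/m³. Depth below WT = 2.8 m.
σ'_h at WT = K_a γ d_w = 5.889 kPa; at base = 5.889 + K_a γ' × 2.8 = 19.59 kPa.
P₁ (0–0.7 m) = ½×5.889×0.7 = 2.061. P₂ (0.7–3.5 m) = ½(5.889+19.59)×2.8 = 35.67.
P_w = ½ γ_w h₂² = 0.5×9.81×2.8² = 38.46. Total = 2.061+35.67+38.46 = 76.18 kN/m.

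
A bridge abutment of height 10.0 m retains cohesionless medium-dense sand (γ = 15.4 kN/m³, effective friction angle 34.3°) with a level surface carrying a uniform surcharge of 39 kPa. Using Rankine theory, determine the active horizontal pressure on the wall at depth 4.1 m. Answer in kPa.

K_a = (1 − sin φ)/(1 + sin φ) = 0.2792.
σ_v = γz + q = 15.4 × 4.1 + 39 = 102.1 kPa.
σ_h = K_a σ_v = 0.2792 × 102.1 = 28.51 kPa.

28.5 kPa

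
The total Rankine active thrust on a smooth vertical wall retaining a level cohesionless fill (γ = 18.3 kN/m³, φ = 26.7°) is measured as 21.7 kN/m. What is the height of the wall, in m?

2.50 m

K_a = 0.3800. P_a = ½ K_a γ H² ⇒ H = √(2P_a/(K_a γ)).
H = √(2×21.7/(0.3800×18.3)) = 2.498 m.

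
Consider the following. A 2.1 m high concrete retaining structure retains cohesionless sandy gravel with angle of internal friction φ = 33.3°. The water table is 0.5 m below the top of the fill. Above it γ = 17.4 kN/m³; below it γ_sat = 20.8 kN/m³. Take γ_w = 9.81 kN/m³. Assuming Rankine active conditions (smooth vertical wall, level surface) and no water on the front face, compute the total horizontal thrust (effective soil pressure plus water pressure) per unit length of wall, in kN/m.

21.3 kN/m

K_a = tan²(45° − φ/2) = 0.2911.
γ' = 20.8 − 9.81 = 10.99 kN/m³. Depth below WT = 1.6 m.
σ'_h at WT = K_a γ d_w = 2.533 kPa; at base = 2.533 + K_a γ' × 1.6 = 7.652 kPa.
P₁ (0–0.5 m) = ½×2.533×0.5 = 0.6332. P₂ (0.5–2.1 m) = ½(2.533+7.652)×1.6 = 8.148.
P_w = ½ γ_w h₂² = 0.5×9.81×1.6² = 12.56. Total = 0.6332+8.148+12.56 = 21.34 kN/m.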